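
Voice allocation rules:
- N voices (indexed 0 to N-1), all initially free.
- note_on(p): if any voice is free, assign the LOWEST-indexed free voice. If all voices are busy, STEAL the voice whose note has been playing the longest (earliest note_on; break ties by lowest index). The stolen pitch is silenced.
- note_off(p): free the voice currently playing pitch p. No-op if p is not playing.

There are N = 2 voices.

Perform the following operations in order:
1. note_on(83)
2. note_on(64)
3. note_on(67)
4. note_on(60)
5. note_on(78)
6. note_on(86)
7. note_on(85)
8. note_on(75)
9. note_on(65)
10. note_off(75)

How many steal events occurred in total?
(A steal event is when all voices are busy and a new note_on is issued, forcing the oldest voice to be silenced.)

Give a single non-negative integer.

Op 1: note_on(83): voice 0 is free -> assigned | voices=[83 -]
Op 2: note_on(64): voice 1 is free -> assigned | voices=[83 64]
Op 3: note_on(67): all voices busy, STEAL voice 0 (pitch 83, oldest) -> assign | voices=[67 64]
Op 4: note_on(60): all voices busy, STEAL voice 1 (pitch 64, oldest) -> assign | voices=[67 60]
Op 5: note_on(78): all voices busy, STEAL voice 0 (pitch 67, oldest) -> assign | voices=[78 60]
Op 6: note_on(86): all voices busy, STEAL voice 1 (pitch 60, oldest) -> assign | voices=[78 86]
Op 7: note_on(85): all voices busy, STEAL voice 0 (pitch 78, oldest) -> assign | voices=[85 86]
Op 8: note_on(75): all voices busy, STEAL voice 1 (pitch 86, oldest) -> assign | voices=[85 75]
Op 9: note_on(65): all voices busy, STEAL voice 0 (pitch 85, oldest) -> assign | voices=[65 75]
Op 10: note_off(75): free voice 1 | voices=[65 -]

Answer: 7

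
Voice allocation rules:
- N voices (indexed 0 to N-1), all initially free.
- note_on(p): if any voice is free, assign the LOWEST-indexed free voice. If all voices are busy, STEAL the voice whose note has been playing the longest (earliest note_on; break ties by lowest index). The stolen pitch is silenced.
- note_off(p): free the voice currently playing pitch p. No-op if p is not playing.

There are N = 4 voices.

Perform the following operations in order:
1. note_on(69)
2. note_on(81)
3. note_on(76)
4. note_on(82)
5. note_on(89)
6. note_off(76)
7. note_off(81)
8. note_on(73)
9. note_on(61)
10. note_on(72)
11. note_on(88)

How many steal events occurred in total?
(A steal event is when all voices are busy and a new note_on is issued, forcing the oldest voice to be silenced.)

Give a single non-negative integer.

Answer: 3

Derivation:
Op 1: note_on(69): voice 0 is free -> assigned | voices=[69 - - -]
Op 2: note_on(81): voice 1 is free -> assigned | voices=[69 81 - -]
Op 3: note_on(76): voice 2 is free -> assigned | voices=[69 81 76 -]
Op 4: note_on(82): voice 3 is free -> assigned | voices=[69 81 76 82]
Op 5: note_on(89): all voices busy, STEAL voice 0 (pitch 69, oldest) -> assign | voices=[89 81 76 82]
Op 6: note_off(76): free voice 2 | voices=[89 81 - 82]
Op 7: note_off(81): free voice 1 | voices=[89 - - 82]
Op 8: note_on(73): voice 1 is free -> assigned | voices=[89 73 - 82]
Op 9: note_on(61): voice 2 is free -> assigned | voices=[89 73 61 82]
Op 10: note_on(72): all voices busy, STEAL voice 3 (pitch 82, oldest) -> assign | voices=[89 73 61 72]
Op 11: note_on(88): all voices busy, STEAL voice 0 (pitch 89, oldest) -> assign | voices=[88 73 61 72]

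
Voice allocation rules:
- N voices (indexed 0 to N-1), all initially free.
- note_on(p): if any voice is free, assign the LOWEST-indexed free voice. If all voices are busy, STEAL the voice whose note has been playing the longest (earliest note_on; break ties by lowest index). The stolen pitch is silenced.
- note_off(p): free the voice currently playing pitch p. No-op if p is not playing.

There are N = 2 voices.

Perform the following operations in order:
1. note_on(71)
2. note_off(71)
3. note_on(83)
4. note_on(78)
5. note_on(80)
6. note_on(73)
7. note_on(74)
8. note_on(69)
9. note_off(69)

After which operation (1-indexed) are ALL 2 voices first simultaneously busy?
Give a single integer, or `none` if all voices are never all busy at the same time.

Op 1: note_on(71): voice 0 is free -> assigned | voices=[71 -]
Op 2: note_off(71): free voice 0 | voices=[- -]
Op 3: note_on(83): voice 0 is free -> assigned | voices=[83 -]
Op 4: note_on(78): voice 1 is free -> assigned | voices=[83 78]
Op 5: note_on(80): all voices busy, STEAL voice 0 (pitch 83, oldest) -> assign | voices=[80 78]
Op 6: note_on(73): all voices busy, STEAL voice 1 (pitch 78, oldest) -> assign | voices=[80 73]
Op 7: note_on(74): all voices busy, STEAL voice 0 (pitch 80, oldest) -> assign | voices=[74 73]
Op 8: note_on(69): all voices busy, STEAL voice 1 (pitch 73, oldest) -> assign | voices=[74 69]
Op 9: note_off(69): free voice 1 | voices=[74 -]

Answer: 4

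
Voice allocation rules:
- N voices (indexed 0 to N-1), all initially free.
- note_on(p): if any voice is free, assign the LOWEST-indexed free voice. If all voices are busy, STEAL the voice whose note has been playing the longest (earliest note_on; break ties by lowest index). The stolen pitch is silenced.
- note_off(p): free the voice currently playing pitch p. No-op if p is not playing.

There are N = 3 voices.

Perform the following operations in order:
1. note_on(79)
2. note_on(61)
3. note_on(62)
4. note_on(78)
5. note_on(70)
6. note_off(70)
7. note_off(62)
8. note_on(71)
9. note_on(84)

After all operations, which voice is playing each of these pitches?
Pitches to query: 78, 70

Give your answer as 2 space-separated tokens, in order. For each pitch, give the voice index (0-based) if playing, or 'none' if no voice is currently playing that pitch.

Op 1: note_on(79): voice 0 is free -> assigned | voices=[79 - -]
Op 2: note_on(61): voice 1 is free -> assigned | voices=[79 61 -]
Op 3: note_on(62): voice 2 is free -> assigned | voices=[79 61 62]
Op 4: note_on(78): all voices busy, STEAL voice 0 (pitch 79, oldest) -> assign | voices=[78 61 62]
Op 5: note_on(70): all voices busy, STEAL voice 1 (pitch 61, oldest) -> assign | voices=[78 70 62]
Op 6: note_off(70): free voice 1 | voices=[78 - 62]
Op 7: note_off(62): free voice 2 | voices=[78 - -]
Op 8: note_on(71): voice 1 is free -> assigned | voices=[78 71 -]
Op 9: note_on(84): voice 2 is free -> assigned | voices=[78 71 84]

Answer: 0 none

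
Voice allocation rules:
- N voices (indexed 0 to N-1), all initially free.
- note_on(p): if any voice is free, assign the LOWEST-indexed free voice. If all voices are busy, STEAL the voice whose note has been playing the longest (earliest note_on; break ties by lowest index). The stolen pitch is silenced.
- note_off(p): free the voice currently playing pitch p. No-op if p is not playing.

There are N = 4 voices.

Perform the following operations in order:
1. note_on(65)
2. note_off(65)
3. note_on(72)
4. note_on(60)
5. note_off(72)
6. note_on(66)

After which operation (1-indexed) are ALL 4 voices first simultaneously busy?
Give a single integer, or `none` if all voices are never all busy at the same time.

Op 1: note_on(65): voice 0 is free -> assigned | voices=[65 - - -]
Op 2: note_off(65): free voice 0 | voices=[- - - -]
Op 3: note_on(72): voice 0 is free -> assigned | voices=[72 - - -]
Op 4: note_on(60): voice 1 is free -> assigned | voices=[72 60 - -]
Op 5: note_off(72): free voice 0 | voices=[- 60 - -]
Op 6: note_on(66): voice 0 is free -> assigned | voices=[66 60 - -]

Answer: none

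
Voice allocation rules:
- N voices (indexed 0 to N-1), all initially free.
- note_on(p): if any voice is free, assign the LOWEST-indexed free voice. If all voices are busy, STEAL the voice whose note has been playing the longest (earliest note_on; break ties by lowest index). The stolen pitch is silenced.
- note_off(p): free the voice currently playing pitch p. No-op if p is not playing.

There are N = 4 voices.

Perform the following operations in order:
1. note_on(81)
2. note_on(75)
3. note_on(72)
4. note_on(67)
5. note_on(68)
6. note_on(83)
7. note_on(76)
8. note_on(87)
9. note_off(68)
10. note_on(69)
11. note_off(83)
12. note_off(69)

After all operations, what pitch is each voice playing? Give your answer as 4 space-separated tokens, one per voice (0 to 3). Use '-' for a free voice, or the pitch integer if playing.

Op 1: note_on(81): voice 0 is free -> assigned | voices=[81 - - -]
Op 2: note_on(75): voice 1 is free -> assigned | voices=[81 75 - -]
Op 3: note_on(72): voice 2 is free -> assigned | voices=[81 75 72 -]
Op 4: note_on(67): voice 3 is free -> assigned | voices=[81 75 72 67]
Op 5: note_on(68): all voices busy, STEAL voice 0 (pitch 81, oldest) -> assign | voices=[68 75 72 67]
Op 6: note_on(83): all voices busy, STEAL voice 1 (pitch 75, oldest) -> assign | voices=[68 83 72 67]
Op 7: note_on(76): all voices busy, STEAL voice 2 (pitch 72, oldest) -> assign | voices=[68 83 76 67]
Op 8: note_on(87): all voices busy, STEAL voice 3 (pitch 67, oldest) -> assign | voices=[68 83 76 87]
Op 9: note_off(68): free voice 0 | voices=[- 83 76 87]
Op 10: note_on(69): voice 0 is free -> assigned | voices=[69 83 76 87]
Op 11: note_off(83): free voice 1 | voices=[69 - 76 87]
Op 12: note_off(69): free voice 0 | voices=[- - 76 87]

Answer: - - 76 87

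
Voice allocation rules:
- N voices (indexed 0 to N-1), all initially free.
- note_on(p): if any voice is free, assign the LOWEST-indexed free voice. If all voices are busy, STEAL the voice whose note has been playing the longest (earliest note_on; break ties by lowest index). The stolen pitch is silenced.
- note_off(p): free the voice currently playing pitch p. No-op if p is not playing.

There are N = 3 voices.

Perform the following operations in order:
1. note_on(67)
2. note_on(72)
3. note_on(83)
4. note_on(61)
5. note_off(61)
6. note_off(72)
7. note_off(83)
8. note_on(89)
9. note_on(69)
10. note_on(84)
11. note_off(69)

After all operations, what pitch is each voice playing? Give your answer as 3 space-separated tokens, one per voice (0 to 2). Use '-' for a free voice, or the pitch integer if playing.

Op 1: note_on(67): voice 0 is free -> assigned | voices=[67 - -]
Op 2: note_on(72): voice 1 is free -> assigned | voices=[67 72 -]
Op 3: note_on(83): voice 2 is free -> assigned | voices=[67 72 83]
Op 4: note_on(61): all voices busy, STEAL voice 0 (pitch 67, oldest) -> assign | voices=[61 72 83]
Op 5: note_off(61): free voice 0 | voices=[- 72 83]
Op 6: note_off(72): free voice 1 | voices=[- - 83]
Op 7: note_off(83): free voice 2 | voices=[- - -]
Op 8: note_on(89): voice 0 is free -> assigned | voices=[89 - -]
Op 9: note_on(69): voice 1 is free -> assigned | voices=[89 69 -]
Op 10: note_on(84): voice 2 is free -> assigned | voices=[89 69 84]
Op 11: note_off(69): free voice 1 | voices=[89 - 84]

Answer: 89 - 84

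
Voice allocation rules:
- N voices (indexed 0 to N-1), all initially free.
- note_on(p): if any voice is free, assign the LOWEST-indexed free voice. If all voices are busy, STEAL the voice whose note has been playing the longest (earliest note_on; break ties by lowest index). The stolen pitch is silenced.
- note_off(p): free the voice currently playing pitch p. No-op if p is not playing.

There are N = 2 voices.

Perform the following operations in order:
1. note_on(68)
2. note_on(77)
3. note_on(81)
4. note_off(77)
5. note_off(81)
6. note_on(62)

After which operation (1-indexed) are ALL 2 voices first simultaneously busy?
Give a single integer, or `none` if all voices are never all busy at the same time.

Op 1: note_on(68): voice 0 is free -> assigned | voices=[68 -]
Op 2: note_on(77): voice 1 is free -> assigned | voices=[68 77]
Op 3: note_on(81): all voices busy, STEAL voice 0 (pitch 68, oldest) -> assign | voices=[81 77]
Op 4: note_off(77): free voice 1 | voices=[81 -]
Op 5: note_off(81): free voice 0 | voices=[- -]
Op 6: note_on(62): voice 0 is free -> assigned | voices=[62 -]

Answer: 2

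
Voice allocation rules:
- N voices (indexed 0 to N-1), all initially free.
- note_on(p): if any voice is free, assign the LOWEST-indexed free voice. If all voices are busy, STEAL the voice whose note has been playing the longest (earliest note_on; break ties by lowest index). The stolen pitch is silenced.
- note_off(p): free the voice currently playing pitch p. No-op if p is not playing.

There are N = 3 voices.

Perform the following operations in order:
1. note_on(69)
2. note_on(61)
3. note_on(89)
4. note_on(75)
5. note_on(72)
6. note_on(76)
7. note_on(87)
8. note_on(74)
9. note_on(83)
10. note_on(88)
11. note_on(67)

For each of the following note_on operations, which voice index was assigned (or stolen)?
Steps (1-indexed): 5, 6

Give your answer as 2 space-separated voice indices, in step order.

Answer: 1 2

Derivation:
Op 1: note_on(69): voice 0 is free -> assigned | voices=[69 - -]
Op 2: note_on(61): voice 1 is free -> assigned | voices=[69 61 -]
Op 3: note_on(89): voice 2 is free -> assigned | voices=[69 61 89]
Op 4: note_on(75): all voices busy, STEAL voice 0 (pitch 69, oldest) -> assign | voices=[75 61 89]
Op 5: note_on(72): all voices busy, STEAL voice 1 (pitch 61, oldest) -> assign | voices=[75 72 89]
Op 6: note_on(76): all voices busy, STEAL voice 2 (pitch 89, oldest) -> assign | voices=[75 72 76]
Op 7: note_on(87): all voices busy, STEAL voice 0 (pitch 75, oldest) -> assign | voices=[87 72 76]
Op 8: note_on(74): all voices busy, STEAL voice 1 (pitch 72, oldest) -> assign | voices=[87 74 76]
Op 9: note_on(83): all voices busy, STEAL voice 2 (pitch 76, oldest) -> assign | voices=[87 74 83]
Op 10: note_on(88): all voices busy, STEAL voice 0 (pitch 87, oldest) -> assign | voices=[88 74 83]
Op 11: note_on(67): all voices busy, STEAL voice 1 (pitch 74, oldest) -> assign | voices=[88 67 83]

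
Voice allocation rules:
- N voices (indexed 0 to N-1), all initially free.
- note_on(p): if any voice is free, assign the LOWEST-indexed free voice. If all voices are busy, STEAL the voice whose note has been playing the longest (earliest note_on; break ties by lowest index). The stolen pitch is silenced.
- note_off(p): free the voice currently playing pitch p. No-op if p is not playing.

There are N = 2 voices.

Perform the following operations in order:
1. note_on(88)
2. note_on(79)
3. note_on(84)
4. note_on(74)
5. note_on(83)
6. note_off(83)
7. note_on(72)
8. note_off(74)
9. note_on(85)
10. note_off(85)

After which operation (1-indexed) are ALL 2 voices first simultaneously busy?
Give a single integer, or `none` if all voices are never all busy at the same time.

Op 1: note_on(88): voice 0 is free -> assigned | voices=[88 -]
Op 2: note_on(79): voice 1 is free -> assigned | voices=[88 79]
Op 3: note_on(84): all voices busy, STEAL voice 0 (pitch 88, oldest) -> assign | voices=[84 79]
Op 4: note_on(74): all voices busy, STEAL voice 1 (pitch 79, oldest) -> assign | voices=[84 74]
Op 5: note_on(83): all voices busy, STEAL voice 0 (pitch 84, oldest) -> assign | voices=[83 74]
Op 6: note_off(83): free voice 0 | voices=[- 74]
Op 7: note_on(72): voice 0 is free -> assigned | voices=[72 74]
Op 8: note_off(74): free voice 1 | voices=[72 -]
Op 9: note_on(85): voice 1 is free -> assigned | voices=[72 85]
Op 10: note_off(85): free voice 1 | voices=[72 -]

Answer: 2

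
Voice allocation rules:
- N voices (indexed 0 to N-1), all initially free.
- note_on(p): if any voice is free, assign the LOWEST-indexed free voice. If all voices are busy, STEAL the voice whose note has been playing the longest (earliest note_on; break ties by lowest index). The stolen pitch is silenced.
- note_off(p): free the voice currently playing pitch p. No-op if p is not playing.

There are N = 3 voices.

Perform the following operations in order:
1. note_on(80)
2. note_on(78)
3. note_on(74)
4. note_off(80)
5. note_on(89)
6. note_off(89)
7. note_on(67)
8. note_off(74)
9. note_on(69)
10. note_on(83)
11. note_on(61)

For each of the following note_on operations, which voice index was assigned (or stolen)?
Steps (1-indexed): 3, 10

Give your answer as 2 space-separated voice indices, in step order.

Answer: 2 1

Derivation:
Op 1: note_on(80): voice 0 is free -> assigned | voices=[80 - -]
Op 2: note_on(78): voice 1 is free -> assigned | voices=[80 78 -]
Op 3: note_on(74): voice 2 is free -> assigned | voices=[80 78 74]
Op 4: note_off(80): free voice 0 | voices=[- 78 74]
Op 5: note_on(89): voice 0 is free -> assigned | voices=[89 78 74]
Op 6: note_off(89): free voice 0 | voices=[- 78 74]
Op 7: note_on(67): voice 0 is free -> assigned | voices=[67 78 74]
Op 8: note_off(74): free voice 2 | voices=[67 78 -]
Op 9: note_on(69): voice 2 is free -> assigned | voices=[67 78 69]
Op 10: note_on(83): all voices busy, STEAL voice 1 (pitch 78, oldest) -> assign | voices=[67 83 69]
Op 11: note_on(61): all voices busy, STEAL voice 0 (pitch 67, oldest) -> assign | voices=[61 83 69]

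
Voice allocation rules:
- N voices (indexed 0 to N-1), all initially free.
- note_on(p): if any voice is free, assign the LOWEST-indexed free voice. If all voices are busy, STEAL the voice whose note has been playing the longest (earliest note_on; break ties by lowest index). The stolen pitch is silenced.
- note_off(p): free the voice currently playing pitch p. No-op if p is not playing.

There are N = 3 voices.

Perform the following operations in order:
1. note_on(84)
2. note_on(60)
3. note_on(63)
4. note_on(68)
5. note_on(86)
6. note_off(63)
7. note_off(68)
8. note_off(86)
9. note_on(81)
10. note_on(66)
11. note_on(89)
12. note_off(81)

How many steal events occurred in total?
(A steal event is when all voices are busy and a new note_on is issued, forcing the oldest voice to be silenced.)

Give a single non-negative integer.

Answer: 2

Derivation:
Op 1: note_on(84): voice 0 is free -> assigned | voices=[84 - -]
Op 2: note_on(60): voice 1 is free -> assigned | voices=[84 60 -]
Op 3: note_on(63): voice 2 is free -> assigned | voices=[84 60 63]
Op 4: note_on(68): all voices busy, STEAL voice 0 (pitch 84, oldest) -> assign | voices=[68 60 63]
Op 5: note_on(86): all voices busy, STEAL voice 1 (pitch 60, oldest) -> assign | voices=[68 86 63]
Op 6: note_off(63): free voice 2 | voices=[68 86 -]
Op 7: note_off(68): free voice 0 | voices=[- 86 -]
Op 8: note_off(86): free voice 1 | voices=[- - -]
Op 9: note_on(81): voice 0 is free -> assigned | voices=[81 - -]
Op 10: note_on(66): voice 1 is free -> assigned | voices=[81 66 -]
Op 11: note_on(89): voice 2 is free -> assigned | voices=[81 66 89]
Op 12: note_off(81): free voice 0 | voices=[- 66 89]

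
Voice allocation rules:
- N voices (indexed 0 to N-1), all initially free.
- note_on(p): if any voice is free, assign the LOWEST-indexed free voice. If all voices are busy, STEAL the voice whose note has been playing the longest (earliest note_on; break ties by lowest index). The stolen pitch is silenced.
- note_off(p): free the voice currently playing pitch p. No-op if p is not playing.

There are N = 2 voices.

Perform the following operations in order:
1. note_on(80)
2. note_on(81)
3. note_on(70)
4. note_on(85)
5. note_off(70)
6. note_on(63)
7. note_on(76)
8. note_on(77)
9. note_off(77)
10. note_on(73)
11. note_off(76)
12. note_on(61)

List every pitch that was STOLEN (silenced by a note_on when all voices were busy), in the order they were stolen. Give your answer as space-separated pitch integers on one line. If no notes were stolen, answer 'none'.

Op 1: note_on(80): voice 0 is free -> assigned | voices=[80 -]
Op 2: note_on(81): voice 1 is free -> assigned | voices=[80 81]
Op 3: note_on(70): all voices busy, STEAL voice 0 (pitch 80, oldest) -> assign | voices=[70 81]
Op 4: note_on(85): all voices busy, STEAL voice 1 (pitch 81, oldest) -> assign | voices=[70 85]
Op 5: note_off(70): free voice 0 | voices=[- 85]
Op 6: note_on(63): voice 0 is free -> assigned | voices=[63 85]
Op 7: note_on(76): all voices busy, STEAL voice 1 (pitch 85, oldest) -> assign | voices=[63 76]
Op 8: note_on(77): all voices busy, STEAL voice 0 (pitch 63, oldest) -> assign | voices=[77 76]
Op 9: note_off(77): free voice 0 | voices=[- 76]
Op 10: note_on(73): voice 0 is free -> assigned | voices=[73 76]
Op 11: note_off(76): free voice 1 | voices=[73 -]
Op 12: note_on(61): voice 1 is free -> assigned | voices=[73 61]

Answer: 80 81 85 63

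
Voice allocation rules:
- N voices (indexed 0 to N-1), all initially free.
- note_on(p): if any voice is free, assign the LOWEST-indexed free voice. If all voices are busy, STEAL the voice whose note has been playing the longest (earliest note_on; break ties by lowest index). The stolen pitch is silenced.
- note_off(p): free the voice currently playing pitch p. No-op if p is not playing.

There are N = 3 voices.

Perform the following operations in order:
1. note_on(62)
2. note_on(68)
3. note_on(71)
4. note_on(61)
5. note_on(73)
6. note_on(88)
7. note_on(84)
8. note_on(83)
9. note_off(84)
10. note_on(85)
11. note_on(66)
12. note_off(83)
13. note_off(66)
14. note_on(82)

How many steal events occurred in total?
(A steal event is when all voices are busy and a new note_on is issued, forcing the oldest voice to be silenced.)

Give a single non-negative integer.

Op 1: note_on(62): voice 0 is free -> assigned | voices=[62 - -]
Op 2: note_on(68): voice 1 is free -> assigned | voices=[62 68 -]
Op 3: note_on(71): voice 2 is free -> assigned | voices=[62 68 71]
Op 4: note_on(61): all voices busy, STEAL voice 0 (pitch 62, oldest) -> assign | voices=[61 68 71]
Op 5: note_on(73): all voices busy, STEAL voice 1 (pitch 68, oldest) -> assign | voices=[61 73 71]
Op 6: note_on(88): all voices busy, STEAL voice 2 (pitch 71, oldest) -> assign | voices=[61 73 88]
Op 7: note_on(84): all voices busy, STEAL voice 0 (pitch 61, oldest) -> assign | voices=[84 73 88]
Op 8: note_on(83): all voices busy, STEAL voice 1 (pitch 73, oldest) -> assign | voices=[84 83 88]
Op 9: note_off(84): free voice 0 | voices=[- 83 88]
Op 10: note_on(85): voice 0 is free -> assigned | voices=[85 83 88]
Op 11: note_on(66): all voices busy, STEAL voice 2 (pitch 88, oldest) -> assign | voices=[85 83 66]
Op 12: note_off(83): free voice 1 | voices=[85 - 66]
Op 13: note_off(66): free voice 2 | voices=[85 - -]
Op 14: note_on(82): voice 1 is free -> assigned | voices=[85 82 -]

Answer: 6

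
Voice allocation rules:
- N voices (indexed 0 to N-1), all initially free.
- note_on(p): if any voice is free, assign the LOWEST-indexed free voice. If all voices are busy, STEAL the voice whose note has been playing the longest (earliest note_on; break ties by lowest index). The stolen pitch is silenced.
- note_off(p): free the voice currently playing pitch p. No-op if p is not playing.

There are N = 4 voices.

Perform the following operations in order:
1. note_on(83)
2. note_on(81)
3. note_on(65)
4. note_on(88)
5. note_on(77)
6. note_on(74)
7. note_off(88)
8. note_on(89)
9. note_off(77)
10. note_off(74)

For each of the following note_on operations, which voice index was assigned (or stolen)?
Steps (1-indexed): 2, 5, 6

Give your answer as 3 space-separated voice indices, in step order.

Op 1: note_on(83): voice 0 is free -> assigned | voices=[83 - - -]
Op 2: note_on(81): voice 1 is free -> assigned | voices=[83 81 - -]
Op 3: note_on(65): voice 2 is free -> assigned | voices=[83 81 65 -]
Op 4: note_on(88): voice 3 is free -> assigned | voices=[83 81 65 88]
Op 5: note_on(77): all voices busy, STEAL voice 0 (pitch 83, oldest) -> assign | voices=[77 81 65 88]
Op 6: note_on(74): all voices busy, STEAL voice 1 (pitch 81, oldest) -> assign | voices=[77 74 65 88]
Op 7: note_off(88): free voice 3 | voices=[77 74 65 -]
Op 8: note_on(89): voice 3 is free -> assigned | voices=[77 74 65 89]
Op 9: note_off(77): free voice 0 | voices=[- 74 65 89]
Op 10: note_off(74): free voice 1 | voices=[- - 65 89]

Answer: 1 0 1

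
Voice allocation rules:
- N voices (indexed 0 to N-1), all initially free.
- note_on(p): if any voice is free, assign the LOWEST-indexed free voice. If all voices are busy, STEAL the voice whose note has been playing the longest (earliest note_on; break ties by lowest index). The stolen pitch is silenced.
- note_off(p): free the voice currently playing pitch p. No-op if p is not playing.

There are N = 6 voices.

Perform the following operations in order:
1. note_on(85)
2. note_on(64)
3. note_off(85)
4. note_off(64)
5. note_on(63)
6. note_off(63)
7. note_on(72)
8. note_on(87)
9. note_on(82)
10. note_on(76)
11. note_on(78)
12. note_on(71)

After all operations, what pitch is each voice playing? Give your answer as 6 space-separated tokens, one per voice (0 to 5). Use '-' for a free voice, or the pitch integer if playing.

Op 1: note_on(85): voice 0 is free -> assigned | voices=[85 - - - - -]
Op 2: note_on(64): voice 1 is free -> assigned | voices=[85 64 - - - -]
Op 3: note_off(85): free voice 0 | voices=[- 64 - - - -]
Op 4: note_off(64): free voice 1 | voices=[- - - - - -]
Op 5: note_on(63): voice 0 is free -> assigned | voices=[63 - - - - -]
Op 6: note_off(63): free voice 0 | voices=[- - - - - -]
Op 7: note_on(72): voice 0 is free -> assigned | voices=[72 - - - - -]
Op 8: note_on(87): voice 1 is free -> assigned | voices=[72 87 - - - -]
Op 9: note_on(82): voice 2 is free -> assigned | voices=[72 87 82 - - -]
Op 10: note_on(76): voice 3 is free -> assigned | voices=[72 87 82 76 - -]
Op 11: note_on(78): voice 4 is free -> assigned | voices=[72 87 82 76 78 -]
Op 12: note_on(71): voice 5 is free -> assigned | voices=[72 87 82 76 78 71]

Answer: 72 87 82 76 78 71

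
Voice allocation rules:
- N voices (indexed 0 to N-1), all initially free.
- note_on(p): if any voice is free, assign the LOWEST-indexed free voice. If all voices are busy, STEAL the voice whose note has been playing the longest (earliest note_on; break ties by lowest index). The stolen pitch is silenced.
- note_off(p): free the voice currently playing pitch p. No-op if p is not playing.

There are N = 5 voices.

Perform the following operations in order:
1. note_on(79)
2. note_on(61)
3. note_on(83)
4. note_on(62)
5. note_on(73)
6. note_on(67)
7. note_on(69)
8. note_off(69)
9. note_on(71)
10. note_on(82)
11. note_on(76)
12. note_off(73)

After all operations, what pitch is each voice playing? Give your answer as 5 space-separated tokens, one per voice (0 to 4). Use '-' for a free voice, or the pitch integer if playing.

Op 1: note_on(79): voice 0 is free -> assigned | voices=[79 - - - -]
Op 2: note_on(61): voice 1 is free -> assigned | voices=[79 61 - - -]
Op 3: note_on(83): voice 2 is free -> assigned | voices=[79 61 83 - -]
Op 4: note_on(62): voice 3 is free -> assigned | voices=[79 61 83 62 -]
Op 5: note_on(73): voice 4 is free -> assigned | voices=[79 61 83 62 73]
Op 6: note_on(67): all voices busy, STEAL voice 0 (pitch 79, oldest) -> assign | voices=[67 61 83 62 73]
Op 7: note_on(69): all voices busy, STEAL voice 1 (pitch 61, oldest) -> assign | voices=[67 69 83 62 73]
Op 8: note_off(69): free voice 1 | voices=[67 - 83 62 73]
Op 9: note_on(71): voice 1 is free -> assigned | voices=[67 71 83 62 73]
Op 10: note_on(82): all voices busy, STEAL voice 2 (pitch 83, oldest) -> assign | voices=[67 71 82 62 73]
Op 11: note_on(76): all voices busy, STEAL voice 3 (pitch 62, oldest) -> assign | voices=[67 71 82 76 73]
Op 12: note_off(73): free voice 4 | voices=[67 71 82 76 -]

Answer: 67 71 82 76 -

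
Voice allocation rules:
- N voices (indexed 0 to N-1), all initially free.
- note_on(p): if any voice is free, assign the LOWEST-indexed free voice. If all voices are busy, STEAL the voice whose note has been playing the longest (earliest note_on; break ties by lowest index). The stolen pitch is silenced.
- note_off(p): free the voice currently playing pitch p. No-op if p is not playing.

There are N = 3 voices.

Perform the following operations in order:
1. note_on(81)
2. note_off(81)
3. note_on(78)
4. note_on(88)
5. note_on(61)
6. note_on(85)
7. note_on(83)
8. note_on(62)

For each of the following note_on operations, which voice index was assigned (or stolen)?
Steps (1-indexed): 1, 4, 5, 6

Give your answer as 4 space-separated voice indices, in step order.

Op 1: note_on(81): voice 0 is free -> assigned | voices=[81 - -]
Op 2: note_off(81): free voice 0 | voices=[- - -]
Op 3: note_on(78): voice 0 is free -> assigned | voices=[78 - -]
Op 4: note_on(88): voice 1 is free -> assigned | voices=[78 88 -]
Op 5: note_on(61): voice 2 is free -> assigned | voices=[78 88 61]
Op 6: note_on(85): all voices busy, STEAL voice 0 (pitch 78, oldest) -> assign | voices=[85 88 61]
Op 7: note_on(83): all voices busy, STEAL voice 1 (pitch 88, oldest) -> assign | voices=[85 83 61]
Op 8: note_on(62): all voices busy, STEAL voice 2 (pitch 61, oldest) -> assign | voices=[85 83 62]

Answer: 0 1 2 0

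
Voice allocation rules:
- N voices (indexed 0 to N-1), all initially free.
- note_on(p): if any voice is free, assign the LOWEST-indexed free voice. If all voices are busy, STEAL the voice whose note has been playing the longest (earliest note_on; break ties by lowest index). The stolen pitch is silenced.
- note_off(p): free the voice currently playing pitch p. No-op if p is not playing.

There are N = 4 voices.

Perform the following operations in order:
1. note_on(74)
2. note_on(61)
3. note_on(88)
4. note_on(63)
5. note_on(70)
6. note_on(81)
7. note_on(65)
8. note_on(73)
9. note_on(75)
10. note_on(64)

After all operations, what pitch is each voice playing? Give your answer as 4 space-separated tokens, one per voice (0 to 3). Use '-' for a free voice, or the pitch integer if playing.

Answer: 75 64 65 73

Derivation:
Op 1: note_on(74): voice 0 is free -> assigned | voices=[74 - - -]
Op 2: note_on(61): voice 1 is free -> assigned | voices=[74 61 - -]
Op 3: note_on(88): voice 2 is free -> assigned | voices=[74 61 88 -]
Op 4: note_on(63): voice 3 is free -> assigned | voices=[74 61 88 63]
Op 5: note_on(70): all voices busy, STEAL voice 0 (pitch 74, oldest) -> assign | voices=[70 61 88 63]
Op 6: note_on(81): all voices busy, STEAL voice 1 (pitch 61, oldest) -> assign | voices=[70 81 88 63]
Op 7: note_on(65): all voices busy, STEAL voice 2 (pitch 88, oldest) -> assign | voices=[70 81 65 63]
Op 8: note_on(73): all voices busy, STEAL voice 3 (pitch 63, oldest) -> assign | voices=[70 81 65 73]
Op 9: note_on(75): all voices busy, STEAL voice 0 (pitch 70, oldest) -> assign | voices=[75 81 65 73]
Op 10: note_on(64): all voices busy, STEAL voice 1 (pitch 81, oldest) -> assign | voices=[75 64 65 73]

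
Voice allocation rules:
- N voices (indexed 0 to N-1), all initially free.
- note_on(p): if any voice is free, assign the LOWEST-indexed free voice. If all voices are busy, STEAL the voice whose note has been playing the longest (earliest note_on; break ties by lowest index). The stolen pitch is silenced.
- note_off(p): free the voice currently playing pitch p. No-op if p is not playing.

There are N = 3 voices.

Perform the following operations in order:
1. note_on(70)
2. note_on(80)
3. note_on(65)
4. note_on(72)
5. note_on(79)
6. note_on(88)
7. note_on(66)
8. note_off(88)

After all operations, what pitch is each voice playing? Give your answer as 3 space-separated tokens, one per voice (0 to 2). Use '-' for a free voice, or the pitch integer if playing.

Answer: 66 79 -

Derivation:
Op 1: note_on(70): voice 0 is free -> assigned | voices=[70 - -]
Op 2: note_on(80): voice 1 is free -> assigned | voices=[70 80 -]
Op 3: note_on(65): voice 2 is free -> assigned | voices=[70 80 65]
Op 4: note_on(72): all voices busy, STEAL voice 0 (pitch 70, oldest) -> assign | voices=[72 80 65]
Op 5: note_on(79): all voices busy, STEAL voice 1 (pitch 80, oldest) -> assign | voices=[72 79 65]
Op 6: note_on(88): all voices busy, STEAL voice 2 (pitch 65, oldest) -> assign | voices=[72 79 88]
Op 7: note_on(66): all voices busy, STEAL voice 0 (pitch 72, oldest) -> assign | voices=[66 79 88]
Op 8: note_off(88): free voice 2 | voices=[66 79 -]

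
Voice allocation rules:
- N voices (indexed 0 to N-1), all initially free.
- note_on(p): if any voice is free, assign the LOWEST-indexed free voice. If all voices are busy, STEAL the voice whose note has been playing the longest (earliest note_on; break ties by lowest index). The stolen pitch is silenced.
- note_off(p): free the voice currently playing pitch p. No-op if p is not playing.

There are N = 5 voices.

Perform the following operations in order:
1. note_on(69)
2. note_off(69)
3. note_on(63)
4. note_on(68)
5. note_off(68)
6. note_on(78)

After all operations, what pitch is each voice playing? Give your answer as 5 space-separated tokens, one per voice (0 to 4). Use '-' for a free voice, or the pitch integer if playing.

Op 1: note_on(69): voice 0 is free -> assigned | voices=[69 - - - -]
Op 2: note_off(69): free voice 0 | voices=[- - - - -]
Op 3: note_on(63): voice 0 is free -> assigned | voices=[63 - - - -]
Op 4: note_on(68): voice 1 is free -> assigned | voices=[63 68 - - -]
Op 5: note_off(68): free voice 1 | voices=[63 - - - -]
Op 6: note_on(78): voice 1 is free -> assigned | voices=[63 78 - - -]

Answer: 63 78 - - -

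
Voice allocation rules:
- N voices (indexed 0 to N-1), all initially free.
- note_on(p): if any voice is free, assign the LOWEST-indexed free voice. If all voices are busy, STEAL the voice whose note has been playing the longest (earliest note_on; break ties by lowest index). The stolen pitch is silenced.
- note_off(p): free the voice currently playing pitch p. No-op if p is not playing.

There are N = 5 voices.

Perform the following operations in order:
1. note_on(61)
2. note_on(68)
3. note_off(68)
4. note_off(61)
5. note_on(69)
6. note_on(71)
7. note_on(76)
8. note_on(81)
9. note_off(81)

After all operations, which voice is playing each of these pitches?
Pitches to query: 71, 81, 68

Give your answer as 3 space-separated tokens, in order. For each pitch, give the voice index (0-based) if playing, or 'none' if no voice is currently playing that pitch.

Op 1: note_on(61): voice 0 is free -> assigned | voices=[61 - - - -]
Op 2: note_on(68): voice 1 is free -> assigned | voices=[61 68 - - -]
Op 3: note_off(68): free voice 1 | voices=[61 - - - -]
Op 4: note_off(61): free voice 0 | voices=[- - - - -]
Op 5: note_on(69): voice 0 is free -> assigned | voices=[69 - - - -]
Op 6: note_on(71): voice 1 is free -> assigned | voices=[69 71 - - -]
Op 7: note_on(76): voice 2 is free -> assigned | voices=[69 71 76 - -]
Op 8: note_on(81): voice 3 is free -> assigned | voices=[69 71 76 81 -]
Op 9: note_off(81): free voice 3 | voices=[69 71 76 - -]

Answer: 1 none none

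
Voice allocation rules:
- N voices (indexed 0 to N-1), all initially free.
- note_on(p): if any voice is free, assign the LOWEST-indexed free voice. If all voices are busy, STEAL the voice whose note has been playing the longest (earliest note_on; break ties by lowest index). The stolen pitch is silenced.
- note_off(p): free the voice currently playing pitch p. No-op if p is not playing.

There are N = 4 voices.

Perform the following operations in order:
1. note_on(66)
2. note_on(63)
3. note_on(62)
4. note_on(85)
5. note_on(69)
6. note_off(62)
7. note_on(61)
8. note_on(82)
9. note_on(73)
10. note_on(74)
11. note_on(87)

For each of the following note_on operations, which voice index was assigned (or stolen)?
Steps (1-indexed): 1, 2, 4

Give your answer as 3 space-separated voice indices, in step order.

Op 1: note_on(66): voice 0 is free -> assigned | voices=[66 - - -]
Op 2: note_on(63): voice 1 is free -> assigned | voices=[66 63 - -]
Op 3: note_on(62): voice 2 is free -> assigned | voices=[66 63 62 -]
Op 4: note_on(85): voice 3 is free -> assigned | voices=[66 63 62 85]
Op 5: note_on(69): all voices busy, STEAL voice 0 (pitch 66, oldest) -> assign | voices=[69 63 62 85]
Op 6: note_off(62): free voice 2 | voices=[69 63 - 85]
Op 7: note_on(61): voice 2 is free -> assigned | voices=[69 63 61 85]
Op 8: note_on(82): all voices busy, STEAL voice 1 (pitch 63, oldest) -> assign | voices=[69 82 61 85]
Op 9: note_on(73): all voices busy, STEAL voice 3 (pitch 85, oldest) -> assign | voices=[69 82 61 73]
Op 10: note_on(74): all voices busy, STEAL voice 0 (pitch 69, oldest) -> assign | voices=[74 82 61 73]
Op 11: note_on(87): all voices busy, STEAL voice 2 (pitch 61, oldest) -> assign | voices=[74 82 87 73]

Answer: 0 1 3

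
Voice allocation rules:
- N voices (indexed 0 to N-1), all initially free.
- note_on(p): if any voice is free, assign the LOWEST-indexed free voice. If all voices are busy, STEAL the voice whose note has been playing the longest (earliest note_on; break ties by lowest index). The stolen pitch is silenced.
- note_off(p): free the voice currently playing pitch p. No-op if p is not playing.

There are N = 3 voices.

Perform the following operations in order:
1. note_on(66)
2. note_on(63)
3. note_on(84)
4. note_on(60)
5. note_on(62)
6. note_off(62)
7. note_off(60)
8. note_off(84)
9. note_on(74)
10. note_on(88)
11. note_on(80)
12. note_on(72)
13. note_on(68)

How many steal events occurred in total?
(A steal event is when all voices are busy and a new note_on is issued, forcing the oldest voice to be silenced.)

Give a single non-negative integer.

Answer: 4

Derivation:
Op 1: note_on(66): voice 0 is free -> assigned | voices=[66 - -]
Op 2: note_on(63): voice 1 is free -> assigned | voices=[66 63 -]
Op 3: note_on(84): voice 2 is free -> assigned | voices=[66 63 84]
Op 4: note_on(60): all voices busy, STEAL voice 0 (pitch 66, oldest) -> assign | voices=[60 63 84]
Op 5: note_on(62): all voices busy, STEAL voice 1 (pitch 63, oldest) -> assign | voices=[60 62 84]
Op 6: note_off(62): free voice 1 | voices=[60 - 84]
Op 7: note_off(60): free voice 0 | voices=[- - 84]
Op 8: note_off(84): free voice 2 | voices=[- - -]
Op 9: note_on(74): voice 0 is free -> assigned | voices=[74 - -]
Op 10: note_on(88): voice 1 is free -> assigned | voices=[74 88 -]
Op 11: note_on(80): voice 2 is free -> assigned | voices=[74 88 80]
Op 12: note_on(72): all voices busy, STEAL voice 0 (pitch 74, oldest) -> assign | voices=[72 88 80]
Op 13: note_on(68): all voices busy, STEAL voice 1 (pitch 88, oldest) -> assign | voices=[72 68 80]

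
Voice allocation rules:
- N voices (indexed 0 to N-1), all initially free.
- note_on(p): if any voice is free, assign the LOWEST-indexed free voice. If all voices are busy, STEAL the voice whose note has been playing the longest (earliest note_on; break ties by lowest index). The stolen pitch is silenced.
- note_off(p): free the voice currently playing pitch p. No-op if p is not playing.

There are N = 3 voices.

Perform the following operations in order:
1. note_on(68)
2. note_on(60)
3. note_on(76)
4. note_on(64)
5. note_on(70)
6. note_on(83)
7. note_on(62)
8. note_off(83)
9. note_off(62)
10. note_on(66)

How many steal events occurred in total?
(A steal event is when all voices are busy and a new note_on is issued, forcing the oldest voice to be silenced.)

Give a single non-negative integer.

Op 1: note_on(68): voice 0 is free -> assigned | voices=[68 - -]
Op 2: note_on(60): voice 1 is free -> assigned | voices=[68 60 -]
Op 3: note_on(76): voice 2 is free -> assigned | voices=[68 60 76]
Op 4: note_on(64): all voices busy, STEAL voice 0 (pitch 68, oldest) -> assign | voices=[64 60 76]
Op 5: note_on(70): all voices busy, STEAL voice 1 (pitch 60, oldest) -> assign | voices=[64 70 76]
Op 6: note_on(83): all voices busy, STEAL voice 2 (pitch 76, oldest) -> assign | voices=[64 70 83]
Op 7: note_on(62): all voices busy, STEAL voice 0 (pitch 64, oldest) -> assign | voices=[62 70 83]
Op 8: note_off(83): free voice 2 | voices=[62 70 -]
Op 9: note_off(62): free voice 0 | voices=[- 70 -]
Op 10: note_on(66): voice 0 is free -> assigned | voices=[66 70 -]

Answer: 4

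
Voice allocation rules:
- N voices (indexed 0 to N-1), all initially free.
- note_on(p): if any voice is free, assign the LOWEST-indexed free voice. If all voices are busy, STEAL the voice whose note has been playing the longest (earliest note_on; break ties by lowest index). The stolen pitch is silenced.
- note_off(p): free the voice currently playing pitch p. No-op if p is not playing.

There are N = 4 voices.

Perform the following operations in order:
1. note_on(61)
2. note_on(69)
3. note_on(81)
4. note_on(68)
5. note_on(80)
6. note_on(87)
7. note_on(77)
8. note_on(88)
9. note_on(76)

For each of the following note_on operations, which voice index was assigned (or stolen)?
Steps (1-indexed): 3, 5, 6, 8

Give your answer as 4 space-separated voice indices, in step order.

Op 1: note_on(61): voice 0 is free -> assigned | voices=[61 - - -]
Op 2: note_on(69): voice 1 is free -> assigned | voices=[61 69 - -]
Op 3: note_on(81): voice 2 is free -> assigned | voices=[61 69 81 -]
Op 4: note_on(68): voice 3 is free -> assigned | voices=[61 69 81 68]
Op 5: note_on(80): all voices busy, STEAL voice 0 (pitch 61, oldest) -> assign | voices=[80 69 81 68]
Op 6: note_on(87): all voices busy, STEAL voice 1 (pitch 69, oldest) -> assign | voices=[80 87 81 68]
Op 7: note_on(77): all voices busy, STEAL voice 2 (pitch 81, oldest) -> assign | voices=[80 87 77 68]
Op 8: note_on(88): all voices busy, STEAL voice 3 (pitch 68, oldest) -> assign | voices=[80 87 77 88]
Op 9: note_on(76): all voices busy, STEAL voice 0 (pitch 80, oldest) -> assign | voices=[76 87 77 88]

Answer: 2 0 1 3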